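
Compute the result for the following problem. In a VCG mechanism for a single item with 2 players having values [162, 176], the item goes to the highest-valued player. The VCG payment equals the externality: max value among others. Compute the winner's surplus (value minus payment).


Step 1: The winner is the agent with the highest value: agent 1 with value 176
Step 2: Values of other agents: [162]
Step 3: VCG payment = max of others' values = 162
Step 4: Surplus = 176 - 162 = 14

14


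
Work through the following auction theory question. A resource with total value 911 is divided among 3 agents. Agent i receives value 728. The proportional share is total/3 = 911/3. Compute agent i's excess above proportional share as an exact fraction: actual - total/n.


Step 1: Proportional share = 911/3
Step 2: Agent's actual allocation = 728
Step 3: Excess = 728 - 911/3 = 1273/3

1273/3


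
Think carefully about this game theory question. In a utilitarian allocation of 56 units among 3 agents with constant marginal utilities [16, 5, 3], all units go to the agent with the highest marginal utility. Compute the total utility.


Step 1: The marginal utilities are [16, 5, 3]
Step 2: The highest marginal utility is 16
Step 3: All 56 units go to that agent
Step 4: Total utility = 16 * 56 = 896

896


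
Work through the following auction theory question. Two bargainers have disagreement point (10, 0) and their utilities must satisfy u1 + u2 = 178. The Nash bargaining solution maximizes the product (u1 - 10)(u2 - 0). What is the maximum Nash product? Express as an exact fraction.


Step 1: The Nash solution splits surplus symmetrically above the disagreement point
Step 2: u1 = (total + d1 - d2)/2 = (178 + 10 - 0)/2 = 94
Step 3: u2 = (total - d1 + d2)/2 = (178 - 10 + 0)/2 = 84
Step 4: Nash product = (94 - 10) * (84 - 0)
Step 5: = 84 * 84 = 7056

7056


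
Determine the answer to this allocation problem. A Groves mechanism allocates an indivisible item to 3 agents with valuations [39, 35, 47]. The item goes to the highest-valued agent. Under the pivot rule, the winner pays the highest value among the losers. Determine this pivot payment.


Step 1: The efficient winner is agent 2 with value 47
Step 2: Other agents' values: [39, 35]
Step 3: Pivot payment = max(others) = 39
Step 4: The winner pays 39

39


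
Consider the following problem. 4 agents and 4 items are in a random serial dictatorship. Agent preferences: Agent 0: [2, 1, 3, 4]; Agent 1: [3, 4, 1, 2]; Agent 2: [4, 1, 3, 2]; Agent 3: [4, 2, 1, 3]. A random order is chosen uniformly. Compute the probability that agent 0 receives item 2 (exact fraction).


Step 1: Agent 0 wants item 2
Step 2: There are 24 possible orderings of agents
Step 3: In 20 orderings, agent 0 gets item 2
Step 4: Probability = 20/24 = 5/6

5/6


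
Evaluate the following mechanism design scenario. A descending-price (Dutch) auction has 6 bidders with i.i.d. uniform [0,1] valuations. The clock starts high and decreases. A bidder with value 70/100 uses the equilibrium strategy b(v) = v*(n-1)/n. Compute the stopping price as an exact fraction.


Step 1: Dutch auctions are strategically equivalent to first-price auctions
Step 2: The equilibrium bid is b(v) = v*(n-1)/n
Step 3: b = 7/10 * 5/6
Step 4: b = 7/12

7/12


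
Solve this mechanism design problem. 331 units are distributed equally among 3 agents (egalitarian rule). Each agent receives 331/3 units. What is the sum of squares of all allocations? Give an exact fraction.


Step 1: Each agent's share = 331/3
Step 2: Square of each share = (331/3)^2 = 109561/9
Step 3: Sum of squares = 3 * 109561/9 = 109561/3

109561/3


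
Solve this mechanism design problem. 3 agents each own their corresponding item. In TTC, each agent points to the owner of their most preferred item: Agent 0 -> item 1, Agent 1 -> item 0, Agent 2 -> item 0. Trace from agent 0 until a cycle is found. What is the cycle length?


Step 1: Trace the pointer graph from agent 0: 0 -> 1 -> 0
Step 2: A cycle is detected when we revisit agent 0
Step 3: The cycle is: 0 -> 1 -> 0
Step 4: Cycle length = 2

2


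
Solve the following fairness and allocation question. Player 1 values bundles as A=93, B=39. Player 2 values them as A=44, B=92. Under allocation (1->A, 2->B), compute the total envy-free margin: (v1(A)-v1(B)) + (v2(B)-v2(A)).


Step 1: Player 1's margin = v1(A) - v1(B) = 93 - 39 = 54
Step 2: Player 2's margin = v2(B) - v2(A) = 92 - 44 = 48
Step 3: Total margin = 54 + 48 = 102

102


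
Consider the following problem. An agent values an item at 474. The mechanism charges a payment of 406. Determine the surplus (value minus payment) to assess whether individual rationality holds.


Step 1: Surplus = value - payment = 474 - 406 = 68
Step 2: IR is satisfied (surplus >= 0)

68


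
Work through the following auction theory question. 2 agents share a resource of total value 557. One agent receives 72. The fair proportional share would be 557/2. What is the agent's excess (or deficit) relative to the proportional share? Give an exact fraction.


Step 1: Proportional share = 557/2
Step 2: Agent's actual allocation = 72
Step 3: Excess = 72 - 557/2 = -413/2

-413/2


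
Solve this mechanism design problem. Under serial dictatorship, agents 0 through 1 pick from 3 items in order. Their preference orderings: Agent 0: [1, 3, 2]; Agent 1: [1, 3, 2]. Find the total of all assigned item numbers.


Step 1: Agent 0 picks item 1
Step 2: Agent 1 picks item 3
Step 3: Sum = 1 + 3 = 4

4


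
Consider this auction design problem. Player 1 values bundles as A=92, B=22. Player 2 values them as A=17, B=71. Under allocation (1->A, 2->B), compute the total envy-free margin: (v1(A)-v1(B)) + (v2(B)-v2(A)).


Step 1: Player 1's margin = v1(A) - v1(B) = 92 - 22 = 70
Step 2: Player 2's margin = v2(B) - v2(A) = 71 - 17 = 54
Step 3: Total margin = 70 + 54 = 124

124


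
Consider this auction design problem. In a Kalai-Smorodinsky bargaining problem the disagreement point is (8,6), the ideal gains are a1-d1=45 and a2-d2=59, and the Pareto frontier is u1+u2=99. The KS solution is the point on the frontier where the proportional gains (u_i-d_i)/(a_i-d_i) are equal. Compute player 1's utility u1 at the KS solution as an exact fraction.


Step 1: At the KS point, (u1-d1)/r1 = (u2-d2)/r2 = t and u1+u2 = 99
Step 2: u1 = d1 + r1*t and u2 = d2 + r2*t, so (d1 + r1*t) + (d2 + r2*t) = 99
Step 3: t = (99 - 8 - 6)/(45 + 59) = 85/104
Step 4: u1 = d1 + r1*t = 8 + 45 * 85/104 = 4657/104
Step 5: (Check: u2 = d2 + r2*t = 5639/104; u1+u2 = 4657/104 + 5639/104 = 99, on the frontier.)

4657/104


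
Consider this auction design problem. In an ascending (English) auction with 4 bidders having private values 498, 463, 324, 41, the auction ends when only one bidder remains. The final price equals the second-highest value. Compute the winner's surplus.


Step 1: Identify the highest value: 498
Step 2: Identify the second-highest value: 463
Step 3: The final price = second-highest value = 463
Step 4: Surplus = 498 - 463 = 35

35


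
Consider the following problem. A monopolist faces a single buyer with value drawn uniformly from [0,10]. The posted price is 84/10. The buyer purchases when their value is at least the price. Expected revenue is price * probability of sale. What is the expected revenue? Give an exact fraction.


Step 1: Posted price r = 42/5, value support [0,10]
Step 2: P(v >= r) = (10 - 42/5)/10 = 4/25
Step 3: Expected revenue = r * P(v >= r) = 42/5 * 4/25
Step 4: Revenue = 168/125

168/125


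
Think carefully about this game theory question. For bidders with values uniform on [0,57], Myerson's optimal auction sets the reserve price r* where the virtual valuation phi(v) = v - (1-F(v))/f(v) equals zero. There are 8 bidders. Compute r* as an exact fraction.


Step 1: For U[0,57], F(v) = v/57 and f(v) = 1/57
Step 2: phi(v) = v - (1 - v/57)/(1/57) = v - (57 - v) = 2v - 57
Step 3: Set phi(r*) = 0: 2r* - 57 = 0
Step 4: r* = 57/2 (the number of bidders n = 8 does not enter)

57/2


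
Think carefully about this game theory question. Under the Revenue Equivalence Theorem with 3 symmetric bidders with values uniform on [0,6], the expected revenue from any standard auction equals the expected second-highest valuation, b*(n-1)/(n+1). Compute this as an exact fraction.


Step 1: By Revenue Equivalence, expected revenue = b*(n-1)/(n+1)
Step 2: Substituting n = 3, b = 6
Step 3: Revenue = 6*(3-1)/(3+1) = 6*2/4
Step 4: Revenue = 12/4 = 3

3


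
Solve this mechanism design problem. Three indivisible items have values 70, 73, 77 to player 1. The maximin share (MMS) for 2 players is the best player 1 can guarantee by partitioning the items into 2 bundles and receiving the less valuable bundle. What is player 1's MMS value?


Step 1: Item values = 70, 73, 77
Step 2: Enumerate all 2-bundle partitions and take the smaller bundle:
  Partition 1: {70} vs {73,77} -> bundles 70, 150; min = 70
  Partition 2: {73} vs {70,77} -> bundles 73, 147; min = 73
  Partition 3: {77} vs {70,73} -> bundles 77, 143; min = 77
Step 3: MMS = max(70, 73, 77) = 77

77


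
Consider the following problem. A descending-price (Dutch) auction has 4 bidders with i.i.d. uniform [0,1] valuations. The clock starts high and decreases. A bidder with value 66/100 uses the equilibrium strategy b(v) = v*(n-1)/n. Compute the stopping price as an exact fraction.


Step 1: Dutch auctions are strategically equivalent to first-price auctions
Step 2: The equilibrium bid is b(v) = v*(n-1)/n
Step 3: b = 33/50 * 3/4
Step 4: b = 99/200

99/200


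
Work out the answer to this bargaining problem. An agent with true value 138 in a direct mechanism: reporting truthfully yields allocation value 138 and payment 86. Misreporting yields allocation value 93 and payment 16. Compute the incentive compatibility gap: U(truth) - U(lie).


Step 1: U(truth) = value - payment = 138 - 86 = 52
Step 2: U(lie) = allocation - payment = 93 - 16 = 77
Step 3: IC gap = 52 - 77 = -25

-25


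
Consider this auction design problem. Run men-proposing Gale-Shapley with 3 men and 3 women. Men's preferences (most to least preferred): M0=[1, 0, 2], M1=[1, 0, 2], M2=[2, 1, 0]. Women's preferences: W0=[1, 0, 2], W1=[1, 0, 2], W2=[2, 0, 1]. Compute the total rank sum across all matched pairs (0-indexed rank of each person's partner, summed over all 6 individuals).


Step 1: Run Gale-Shapley (men propose, women hold best offer):
  M0 proposes to W1; she accepts
  M1 proposes to W1; she switches from M0
  M2 proposes to W2; she accepts
  M0 proposes to W0; she accepts
Step 2: Final matching: W0-M0, W1-M1, W2-M2
Step 3: 0-indexed ranks (man's rank of his match, then woman's): 1 + 1 + 0 + 0 + 0 + 0
Step 4: Total rank sum = 2

2


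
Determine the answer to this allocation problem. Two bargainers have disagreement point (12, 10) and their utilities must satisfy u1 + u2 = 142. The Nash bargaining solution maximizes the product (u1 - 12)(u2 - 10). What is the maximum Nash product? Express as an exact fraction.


Step 1: The Nash solution splits surplus symmetrically above the disagreement point
Step 2: u1 = (total + d1 - d2)/2 = (142 + 12 - 10)/2 = 72
Step 3: u2 = (total - d1 + d2)/2 = (142 - 12 + 10)/2 = 70
Step 4: Nash product = (72 - 12) * (70 - 10)
Step 5: = 60 * 60 = 3600

3600


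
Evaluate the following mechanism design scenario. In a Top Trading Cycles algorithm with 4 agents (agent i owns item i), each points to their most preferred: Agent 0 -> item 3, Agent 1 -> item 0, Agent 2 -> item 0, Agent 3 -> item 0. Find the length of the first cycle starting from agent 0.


Step 1: Trace the pointer graph from agent 0: 0 -> 3 -> 0
Step 2: A cycle is detected when we revisit agent 0
Step 3: The cycle is: 0 -> 3 -> 0
Step 4: Cycle length = 2

2


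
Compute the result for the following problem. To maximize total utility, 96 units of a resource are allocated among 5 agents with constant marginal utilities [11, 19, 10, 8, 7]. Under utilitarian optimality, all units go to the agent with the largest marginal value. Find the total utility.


Step 1: The marginal utilities are [11, 19, 10, 8, 7]
Step 2: The highest marginal utility is 19
Step 3: All 96 units go to that agent
Step 4: Total utility = 19 * 96 = 1824

1824


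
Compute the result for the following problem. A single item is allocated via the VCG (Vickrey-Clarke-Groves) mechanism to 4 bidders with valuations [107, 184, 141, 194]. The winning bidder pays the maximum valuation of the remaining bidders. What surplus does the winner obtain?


Step 1: The winner is the agent with the highest value: agent 3 with value 194
Step 2: Values of other agents: [107, 184, 141]
Step 3: VCG payment = max of others' values = 184
Step 4: Surplus = 194 - 184 = 10

10


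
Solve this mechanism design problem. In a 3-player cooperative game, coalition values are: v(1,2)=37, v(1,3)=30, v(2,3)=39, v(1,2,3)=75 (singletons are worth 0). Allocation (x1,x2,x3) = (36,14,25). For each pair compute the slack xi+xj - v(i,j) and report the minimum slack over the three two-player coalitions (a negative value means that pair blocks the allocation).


Step 1: Slack for coalition (1,2): x1+x2 - v12 = 50 - 37 = 13
Step 2: Slack for coalition (1,3): x1+x3 - v13 = 61 - 30 = 31
Step 3: Slack for coalition (2,3): x2+x3 - v23 = 39 - 39 = 0
Step 4: Minimum slack = min(13, 31, 0) = 0, attained by (2,3); no pair can gain by deviating, so the allocation is in the core

0


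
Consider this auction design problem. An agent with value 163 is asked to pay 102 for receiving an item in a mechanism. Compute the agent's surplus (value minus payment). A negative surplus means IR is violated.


Step 1: Surplus = value - payment = 163 - 102 = 61
Step 2: IR is satisfied (surplus >= 0)

61


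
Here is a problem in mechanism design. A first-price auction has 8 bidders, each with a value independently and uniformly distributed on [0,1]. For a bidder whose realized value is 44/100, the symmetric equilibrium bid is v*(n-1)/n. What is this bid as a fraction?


Step 1: The symmetric BNE bidding function is b(v) = v * (n-1) / n
Step 2: Substitute v = 11/25 and n = 8
Step 3: b = 11/25 * 7/8
Step 4: b = 77/200

77/200


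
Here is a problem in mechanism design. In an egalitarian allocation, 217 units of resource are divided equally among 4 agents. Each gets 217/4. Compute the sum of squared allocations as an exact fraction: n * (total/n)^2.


Step 1: Each agent's share = 217/4
Step 2: Square of each share = (217/4)^2 = 47089/16
Step 3: Sum of squares = 4 * 47089/16 = 47089/4

47089/4


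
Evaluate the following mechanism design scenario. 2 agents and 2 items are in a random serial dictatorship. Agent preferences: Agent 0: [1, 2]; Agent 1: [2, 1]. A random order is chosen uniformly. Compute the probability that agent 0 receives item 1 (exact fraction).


Step 1: Agent 0 wants item 1
Step 2: There are 2 possible orderings of agents
Step 3: In 2 orderings, agent 0 gets item 1
Step 4: Probability = 2/2 = 1

1


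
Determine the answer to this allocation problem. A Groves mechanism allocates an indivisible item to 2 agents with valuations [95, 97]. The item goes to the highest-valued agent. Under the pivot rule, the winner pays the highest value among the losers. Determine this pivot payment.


Step 1: The efficient winner is agent 1 with value 97
Step 2: Other agents' values: [95]
Step 3: Pivot payment = max(others) = 95
Step 4: The winner pays 95

95


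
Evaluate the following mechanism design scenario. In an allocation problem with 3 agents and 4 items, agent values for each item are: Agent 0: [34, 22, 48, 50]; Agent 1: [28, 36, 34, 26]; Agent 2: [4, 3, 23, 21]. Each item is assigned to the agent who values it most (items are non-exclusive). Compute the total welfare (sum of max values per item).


Step 1: For each item, find the maximum value among all agents.
Step 2: Item 0 -> Agent 0 (value 34)
Step 3: Item 1 -> Agent 1 (value 36)
Step 4: Item 2 -> Agent 0 (value 48)
Step 5: Item 3 -> Agent 0 (value 50)
Step 6: Total welfare = 34 + 36 + 48 + 50 = 168

168


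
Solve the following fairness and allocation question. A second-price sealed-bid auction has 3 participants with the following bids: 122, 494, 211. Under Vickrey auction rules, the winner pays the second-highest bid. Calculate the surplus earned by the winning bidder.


Step 1: Sort bids in descending order: 494, 211, 122
Step 2: The winning bid is the highest: 494
Step 3: The payment equals the second-highest bid: 211
Step 4: Surplus = winner's bid - payment = 494 - 211 = 283

283


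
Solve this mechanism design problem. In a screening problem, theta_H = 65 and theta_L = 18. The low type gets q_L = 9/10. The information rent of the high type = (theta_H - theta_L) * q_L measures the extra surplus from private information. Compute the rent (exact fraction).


Step 1: theta_H - theta_L = 65 - 18 = 47
Step 2: Information rent = (theta_H - theta_L) * q_L
Step 3: = 47 * 9/10
Step 4: = 423/10

423/10


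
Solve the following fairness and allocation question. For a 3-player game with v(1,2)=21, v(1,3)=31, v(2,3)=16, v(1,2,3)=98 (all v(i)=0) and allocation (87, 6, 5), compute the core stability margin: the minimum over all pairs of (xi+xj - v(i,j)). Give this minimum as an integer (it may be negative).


Step 1: Slack for coalition (1,2): x1+x2 - v12 = 93 - 21 = 72
Step 2: Slack for coalition (1,3): x1+x3 - v13 = 92 - 31 = 61
Step 3: Slack for coalition (2,3): x2+x3 - v23 = 11 - 16 = -5
Step 4: Minimum slack = min(72, 61, -5) = -5, attained by (2,3); coalition (2,3) can block (slack < 0), so the allocation is not in the core

-5


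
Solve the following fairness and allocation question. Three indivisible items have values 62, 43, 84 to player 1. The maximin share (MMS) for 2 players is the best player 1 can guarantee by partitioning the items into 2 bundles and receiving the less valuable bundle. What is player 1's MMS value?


Step 1: Item values = 62, 43, 84
Step 2: Enumerate all 2-bundle partitions and take the smaller bundle:
  Partition 1: {62} vs {43,84} -> bundles 62, 127; min = 62
  Partition 2: {43} vs {62,84} -> bundles 43, 146; min = 43
  Partition 3: {84} vs {62,43} -> bundles 84, 105; min = 84
Step 3: MMS = max(62, 43, 84) = 84

84


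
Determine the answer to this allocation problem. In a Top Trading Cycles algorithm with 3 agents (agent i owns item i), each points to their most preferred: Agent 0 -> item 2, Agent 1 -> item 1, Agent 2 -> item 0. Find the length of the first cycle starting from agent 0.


Step 1: Trace the pointer graph from agent 0: 0 -> 2 -> 0
Step 2: A cycle is detected when we revisit agent 0
Step 3: The cycle is: 0 -> 2 -> 0
Step 4: Cycle length = 2

2


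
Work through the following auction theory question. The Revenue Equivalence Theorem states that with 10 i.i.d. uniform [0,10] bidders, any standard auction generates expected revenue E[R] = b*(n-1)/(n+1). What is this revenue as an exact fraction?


Step 1: By Revenue Equivalence, expected revenue = b*(n-1)/(n+1)
Step 2: Substituting n = 10, b = 10
Step 3: Revenue = 10*(10-1)/(10+1) = 10*9/11
Step 4: Revenue = 90/11

90/11


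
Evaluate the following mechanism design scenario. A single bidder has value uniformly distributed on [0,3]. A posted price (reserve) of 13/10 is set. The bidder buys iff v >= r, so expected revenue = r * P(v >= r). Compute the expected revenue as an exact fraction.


Step 1: Posted price r = 13/10, value support [0,3]
Step 2: P(v >= r) = (3 - 13/10)/3 = 17/30
Step 3: Expected revenue = r * P(v >= r) = 13/10 * 17/30
Step 4: Revenue = 221/300

221/300


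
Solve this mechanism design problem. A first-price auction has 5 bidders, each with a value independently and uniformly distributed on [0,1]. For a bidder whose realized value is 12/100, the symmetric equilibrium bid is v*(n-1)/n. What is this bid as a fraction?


Step 1: The symmetric BNE bidding function is b(v) = v * (n-1) / n
Step 2: Substitute v = 3/25 and n = 5
Step 3: b = 3/25 * 4/5
Step 4: b = 12/125

12/125


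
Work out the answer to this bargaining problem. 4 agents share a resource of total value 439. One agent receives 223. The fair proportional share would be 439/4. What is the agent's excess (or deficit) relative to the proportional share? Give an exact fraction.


Step 1: Proportional share = 439/4
Step 2: Agent's actual allocation = 223
Step 3: Excess = 223 - 439/4 = 453/4

453/4


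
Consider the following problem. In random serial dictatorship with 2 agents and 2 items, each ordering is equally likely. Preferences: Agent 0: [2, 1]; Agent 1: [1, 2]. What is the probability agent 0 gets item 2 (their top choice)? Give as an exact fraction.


Step 1: Agent 0 wants item 2
Step 2: There are 2 possible orderings of agents
Step 3: In 2 orderings, agent 0 gets item 2
Step 4: Probability = 2/2 = 1

1


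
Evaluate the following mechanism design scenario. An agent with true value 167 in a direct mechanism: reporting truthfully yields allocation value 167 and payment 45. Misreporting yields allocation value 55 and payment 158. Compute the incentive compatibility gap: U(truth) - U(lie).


Step 1: U(truth) = value - payment = 167 - 45 = 122
Step 2: U(lie) = allocation - payment = 55 - 158 = -103
Step 3: IC gap = 122 - (-103) = 225

225


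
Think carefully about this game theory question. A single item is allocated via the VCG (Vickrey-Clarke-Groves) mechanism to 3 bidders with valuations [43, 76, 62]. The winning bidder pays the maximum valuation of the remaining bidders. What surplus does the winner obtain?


Step 1: The winner is the agent with the highest value: agent 1 with value 76
Step 2: Values of other agents: [43, 62]
Step 3: VCG payment = max of others' values = 62
Step 4: Surplus = 76 - 62 = 14

14


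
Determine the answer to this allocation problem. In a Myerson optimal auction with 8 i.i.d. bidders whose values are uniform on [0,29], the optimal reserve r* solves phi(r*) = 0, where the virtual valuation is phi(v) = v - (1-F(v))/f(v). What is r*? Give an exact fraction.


Step 1: For U[0,29], F(v) = v/29 and f(v) = 1/29
Step 2: phi(v) = v - (1 - v/29)/(1/29) = v - (29 - v) = 2v - 29
Step 3: Set phi(r*) = 0: 2r* - 29 = 0
Step 4: r* = 29/2 (the number of bidders n = 8 does not enter)

29/2


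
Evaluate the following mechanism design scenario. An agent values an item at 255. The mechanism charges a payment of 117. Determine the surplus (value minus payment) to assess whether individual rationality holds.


Step 1: Surplus = value - payment = 255 - 117 = 138
Step 2: IR is satisfied (surplus >= 0)

138


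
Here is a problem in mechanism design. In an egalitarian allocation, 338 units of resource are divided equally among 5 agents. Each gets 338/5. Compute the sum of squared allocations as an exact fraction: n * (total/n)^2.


Step 1: Each agent's share = 338/5
Step 2: Square of each share = (338/5)^2 = 114244/25
Step 3: Sum of squares = 5 * 114244/25 = 114244/5

114244/5


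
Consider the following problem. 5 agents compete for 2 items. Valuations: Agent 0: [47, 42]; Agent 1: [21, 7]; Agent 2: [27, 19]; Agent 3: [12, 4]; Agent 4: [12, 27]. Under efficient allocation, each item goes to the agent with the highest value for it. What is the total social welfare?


Step 1: For each item, find the maximum value among all agents.
Step 2: Item 0 -> Agent 0 (value 47)
Step 3: Item 1 -> Agent 0 (value 42)
Step 4: Total welfare = 47 + 42 = 89

89


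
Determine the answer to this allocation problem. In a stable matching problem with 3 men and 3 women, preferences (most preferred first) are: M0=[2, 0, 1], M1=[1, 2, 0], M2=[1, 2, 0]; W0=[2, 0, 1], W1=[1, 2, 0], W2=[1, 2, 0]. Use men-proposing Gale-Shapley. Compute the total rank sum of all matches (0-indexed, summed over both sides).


Step 1: Run Gale-Shapley (men propose, women hold best offer):
  M0 proposes to W2; she accepts
  M1 proposes to W1; she accepts
  M2 proposes to W1; rejected
  M2 proposes to W2; she switches from M0
  M0 proposes to W0; she accepts
Step 2: Final matching: W0-M0, W1-M1, W2-M2
Step 3: 0-indexed ranks (man's rank of his match, then woman's): 1 + 1 + 0 + 0 + 1 + 1
Step 4: Total rank sum = 4

4


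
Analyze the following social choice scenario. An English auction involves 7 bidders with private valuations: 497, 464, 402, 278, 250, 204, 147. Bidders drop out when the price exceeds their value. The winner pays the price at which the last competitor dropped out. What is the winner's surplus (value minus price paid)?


Step 1: Identify the highest value: 497
Step 2: Identify the second-highest value: 464
Step 3: The final price = second-highest value = 464
Step 4: Surplus = 497 - 464 = 33

33


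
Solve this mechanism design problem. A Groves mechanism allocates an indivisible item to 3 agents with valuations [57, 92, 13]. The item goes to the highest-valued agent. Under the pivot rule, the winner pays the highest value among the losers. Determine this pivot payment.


Step 1: The efficient winner is agent 1 with value 92
Step 2: Other agents' values: [57, 13]
Step 3: Pivot payment = max(others) = 57
Step 4: The winner pays 57

57


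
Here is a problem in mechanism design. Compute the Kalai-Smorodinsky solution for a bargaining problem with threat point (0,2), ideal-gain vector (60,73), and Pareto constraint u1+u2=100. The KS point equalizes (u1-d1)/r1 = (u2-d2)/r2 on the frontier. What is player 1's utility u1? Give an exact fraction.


Step 1: At the KS point, (u1-d1)/r1 = (u2-d2)/r2 = t and u1+u2 = 100
Step 2: u1 = d1 + r1*t and u2 = d2 + r2*t, so (d1 + r1*t) + (d2 + r2*t) = 100
Step 3: t = (100 - 0 - 2)/(60 + 73) = 98/133 = 14/19
Step 4: u1 = d1 + r1*t = 0 + 60 * 14/19 = 840/19
Step 5: (Check: u2 = d2 + r2*t = 1060/19; u1+u2 = 840/19 + 1060/19 = 100, on the frontier.)

840/19


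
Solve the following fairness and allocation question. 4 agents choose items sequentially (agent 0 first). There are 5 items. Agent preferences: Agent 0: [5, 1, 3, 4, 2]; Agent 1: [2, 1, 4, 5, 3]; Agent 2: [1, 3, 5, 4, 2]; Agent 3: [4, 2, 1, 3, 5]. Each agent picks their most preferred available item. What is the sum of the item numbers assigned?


Step 1: Agent 0 picks item 5
Step 2: Agent 1 picks item 2
Step 3: Agent 2 picks item 1
Step 4: Agent 3 picks item 4
Step 5: Sum = 5 + 2 + 1 + 4 = 12

12


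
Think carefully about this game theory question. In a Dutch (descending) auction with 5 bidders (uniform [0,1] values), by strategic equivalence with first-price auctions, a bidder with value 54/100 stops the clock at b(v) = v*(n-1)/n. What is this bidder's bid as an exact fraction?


Step 1: Dutch auctions are strategically equivalent to first-price auctions
Step 2: The equilibrium bid is b(v) = v*(n-1)/n
Step 3: b = 27/50 * 4/5
Step 4: b = 54/125

54/125


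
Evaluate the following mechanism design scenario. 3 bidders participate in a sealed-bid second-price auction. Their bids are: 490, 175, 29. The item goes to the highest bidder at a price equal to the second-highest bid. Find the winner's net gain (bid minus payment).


Step 1: Sort bids in descending order: 490, 175, 29
Step 2: The winning bid is the highest: 490
Step 3: The payment equals the second-highest bid: 175
Step 4: Surplus = winner's bid - payment = 490 - 175 = 315

315


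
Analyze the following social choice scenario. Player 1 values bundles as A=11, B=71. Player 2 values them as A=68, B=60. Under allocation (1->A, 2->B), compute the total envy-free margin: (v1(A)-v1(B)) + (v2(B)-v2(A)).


Step 1: Player 1's margin = v1(A) - v1(B) = 11 - 71 = -60
Step 2: Player 2's margin = v2(B) - v2(A) = 60 - 68 = -8
Step 3: Total margin = -60 + -8 = -68

-68


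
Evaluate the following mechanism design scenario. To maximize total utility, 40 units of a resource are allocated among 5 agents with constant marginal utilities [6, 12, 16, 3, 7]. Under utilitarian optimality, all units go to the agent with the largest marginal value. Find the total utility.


Step 1: The marginal utilities are [6, 12, 16, 3, 7]
Step 2: The highest marginal utility is 16
Step 3: All 40 units go to that agent
Step 4: Total utility = 16 * 40 = 640

640


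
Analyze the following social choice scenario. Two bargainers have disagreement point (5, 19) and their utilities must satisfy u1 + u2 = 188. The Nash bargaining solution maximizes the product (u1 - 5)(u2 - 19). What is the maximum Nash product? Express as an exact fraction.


Step 1: The Nash solution splits surplus symmetrically above the disagreement point
Step 2: u1 = (total + d1 - d2)/2 = (188 + 5 - 19)/2 = 87
Step 3: u2 = (total - d1 + d2)/2 = (188 - 5 + 19)/2 = 101
Step 4: Nash product = (87 - 5) * (101 - 19)
Step 5: = 82 * 82 = 6724

6724


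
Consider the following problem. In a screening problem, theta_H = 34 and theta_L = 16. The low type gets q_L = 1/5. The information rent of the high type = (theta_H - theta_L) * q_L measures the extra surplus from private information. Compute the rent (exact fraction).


Step 1: theta_H - theta_L = 34 - 16 = 18
Step 2: Information rent = (theta_H - theta_L) * q_L
Step 3: = 18 * 1/5
Step 4: = 18/5

18/5


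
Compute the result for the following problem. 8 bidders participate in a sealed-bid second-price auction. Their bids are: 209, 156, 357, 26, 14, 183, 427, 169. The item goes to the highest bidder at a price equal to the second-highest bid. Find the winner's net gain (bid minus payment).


Step 1: Sort bids in descending order: 427, 357, 209, 183, 169, 156, 26, 14
Step 2: The winning bid is the highest: 427
Step 3: The payment equals the second-highest bid: 357
Step 4: Surplus = winner's bid - payment = 427 - 357 = 70

70


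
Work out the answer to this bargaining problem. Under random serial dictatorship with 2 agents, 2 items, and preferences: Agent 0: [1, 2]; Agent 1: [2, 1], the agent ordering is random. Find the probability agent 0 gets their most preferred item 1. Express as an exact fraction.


Step 1: Agent 0 wants item 1
Step 2: There are 2 possible orderings of agents
Step 3: In 2 orderings, agent 0 gets item 1
Step 4: Probability = 2/2 = 1

1


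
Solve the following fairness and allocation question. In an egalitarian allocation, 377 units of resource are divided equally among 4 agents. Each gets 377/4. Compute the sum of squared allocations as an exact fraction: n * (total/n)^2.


Step 1: Each agent's share = 377/4
Step 2: Square of each share = (377/4)^2 = 142129/16
Step 3: Sum of squares = 4 * 142129/16 = 142129/4

142129/4


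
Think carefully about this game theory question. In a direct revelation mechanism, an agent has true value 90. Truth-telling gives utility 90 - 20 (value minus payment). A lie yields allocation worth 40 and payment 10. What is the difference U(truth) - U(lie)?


Step 1: U(truth) = value - payment = 90 - 20 = 70
Step 2: U(lie) = allocation - payment = 40 - 10 = 30
Step 3: IC gap = 70 - 30 = 40

40


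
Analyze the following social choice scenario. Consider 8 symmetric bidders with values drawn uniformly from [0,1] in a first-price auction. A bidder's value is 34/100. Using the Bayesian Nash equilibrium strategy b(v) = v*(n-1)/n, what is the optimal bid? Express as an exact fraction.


Step 1: The symmetric BNE bidding function is b(v) = v * (n-1) / n
Step 2: Substitute v = 17/50 and n = 8
Step 3: b = 17/50 * 7/8
Step 4: b = 119/400

119/400


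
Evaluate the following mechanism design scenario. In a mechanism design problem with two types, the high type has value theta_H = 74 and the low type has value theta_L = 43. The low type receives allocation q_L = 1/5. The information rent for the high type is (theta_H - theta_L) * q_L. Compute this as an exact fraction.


Step 1: theta_H - theta_L = 74 - 43 = 31
Step 2: Information rent = (theta_H - theta_L) * q_L
Step 3: = 31 * 1/5
Step 4: = 31/5

31/5


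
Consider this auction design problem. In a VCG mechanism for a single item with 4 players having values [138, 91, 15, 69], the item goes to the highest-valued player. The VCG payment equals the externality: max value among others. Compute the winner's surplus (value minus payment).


Step 1: The winner is the agent with the highest value: agent 0 with value 138
Step 2: Values of other agents: [91, 15, 69]
Step 3: VCG payment = max of others' values = 91
Step 4: Surplus = 138 - 91 = 47

47


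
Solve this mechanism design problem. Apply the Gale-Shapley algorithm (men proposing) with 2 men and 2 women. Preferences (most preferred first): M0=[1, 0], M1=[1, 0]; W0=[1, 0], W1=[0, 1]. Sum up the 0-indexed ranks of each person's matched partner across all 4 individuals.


Step 1: Run Gale-Shapley (men propose, women hold best offer):
  M0 proposes to W1; she accepts
  M1 proposes to W1; rejected
  M1 proposes to W0; she accepts
Step 2: Final matching: W0-M1, W1-M0
Step 3: 0-indexed ranks (man's rank of his match, then woman's): 1 + 0 + 0 + 0
Step 4: Total rank sum = 1

1


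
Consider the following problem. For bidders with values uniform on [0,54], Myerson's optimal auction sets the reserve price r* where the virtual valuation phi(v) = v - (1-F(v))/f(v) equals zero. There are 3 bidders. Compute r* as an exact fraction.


Step 1: For U[0,54], F(v) = v/54 and f(v) = 1/54
Step 2: phi(v) = v - (1 - v/54)/(1/54) = v - (54 - v) = 2v - 54
Step 3: Set phi(r*) = 0: 2r* - 54 = 0
Step 4: r* = 54/2 = 27 (the number of bidders n = 3 does not enter)

27


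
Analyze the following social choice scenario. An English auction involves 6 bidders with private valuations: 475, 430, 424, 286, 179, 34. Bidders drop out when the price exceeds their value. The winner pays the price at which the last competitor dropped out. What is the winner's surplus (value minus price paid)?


Step 1: Identify the highest value: 475
Step 2: Identify the second-highest value: 430
Step 3: The final price = second-highest value = 430
Step 4: Surplus = 475 - 430 = 45

45


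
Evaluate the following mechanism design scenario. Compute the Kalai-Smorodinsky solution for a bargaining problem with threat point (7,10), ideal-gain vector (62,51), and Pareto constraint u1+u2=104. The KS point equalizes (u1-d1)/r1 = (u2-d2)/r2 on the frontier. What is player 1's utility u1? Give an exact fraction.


Step 1: At the KS point, (u1-d1)/r1 = (u2-d2)/r2 = t and u1+u2 = 104
Step 2: u1 = d1 + r1*t and u2 = d2 + r2*t, so (d1 + r1*t) + (d2 + r2*t) = 104
Step 3: t = (104 - 7 - 10)/(62 + 51) = 87/113
Step 4: u1 = d1 + r1*t = 7 + 62 * 87/113 = 6185/113
Step 5: (Check: u2 = d2 + r2*t = 5567/113; u1+u2 = 6185/113 + 5567/113 = 104, on the frontier.)

6185/113


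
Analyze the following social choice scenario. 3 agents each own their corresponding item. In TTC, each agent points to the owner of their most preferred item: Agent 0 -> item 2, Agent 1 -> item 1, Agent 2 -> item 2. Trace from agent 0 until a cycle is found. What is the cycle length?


Step 1: Trace the pointer graph from agent 0: 0 -> 2 -> 2
Step 2: A cycle is detected when we revisit agent 2
Step 3: The cycle is: 2 -> 2
Step 4: Cycle length = 1

1


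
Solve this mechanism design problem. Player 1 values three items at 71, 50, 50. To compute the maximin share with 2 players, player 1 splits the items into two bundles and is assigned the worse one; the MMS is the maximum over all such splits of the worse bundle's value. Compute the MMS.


Step 1: Item values = 71, 50, 50
Step 2: Enumerate all 2-bundle partitions and take the smaller bundle:
  Partition 1: {71} vs {50,50} -> bundles 71, 100; min = 71
  Partition 2: {50} vs {71,50} -> bundles 50, 121; min = 50
  Partition 3: {50} vs {71,50} -> bundles 50, 121; min = 50
Step 3: MMS = max(71, 50, 50) = 71

71


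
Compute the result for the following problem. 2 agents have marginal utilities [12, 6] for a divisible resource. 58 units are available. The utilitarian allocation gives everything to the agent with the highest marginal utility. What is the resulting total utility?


Step 1: The marginal utilities are [12, 6]
Step 2: The highest marginal utility is 12
Step 3: All 58 units go to that agent
Step 4: Total utility = 12 * 58 = 696

696


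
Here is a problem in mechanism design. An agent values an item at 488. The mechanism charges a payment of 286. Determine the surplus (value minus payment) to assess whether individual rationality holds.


Step 1: Surplus = value - payment = 488 - 286 = 202
Step 2: IR is satisfied (surplus >= 0)

202


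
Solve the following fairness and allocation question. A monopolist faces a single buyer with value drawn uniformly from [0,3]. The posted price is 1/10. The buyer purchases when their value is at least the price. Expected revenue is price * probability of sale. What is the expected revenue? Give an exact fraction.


Step 1: Posted price r = 1/10, value support [0,3]
Step 2: P(v >= r) = (3 - 1/10)/3 = 29/30
Step 3: Expected revenue = r * P(v >= r) = 1/10 * 29/30
Step 4: Revenue = 29/300

29/300


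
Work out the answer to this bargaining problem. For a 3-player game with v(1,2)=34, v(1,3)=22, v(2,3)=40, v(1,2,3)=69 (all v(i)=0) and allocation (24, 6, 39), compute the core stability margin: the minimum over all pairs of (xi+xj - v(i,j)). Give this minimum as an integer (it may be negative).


Step 1: Slack for coalition (1,2): x1+x2 - v12 = 30 - 34 = -4
Step 2: Slack for coalition (1,3): x1+x3 - v13 = 63 - 22 = 41
Step 3: Slack for coalition (2,3): x2+x3 - v23 = 45 - 40 = 5
Step 4: Minimum slack = min(-4, 41, 5) = -4, attained by (1,2); coalition (1,2) can block (slack < 0), so the allocation is not in the core

-4


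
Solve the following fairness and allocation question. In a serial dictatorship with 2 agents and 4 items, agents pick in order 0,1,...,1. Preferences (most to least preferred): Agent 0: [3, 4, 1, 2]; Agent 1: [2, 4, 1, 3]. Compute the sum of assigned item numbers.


Step 1: Agent 0 picks item 3
Step 2: Agent 1 picks item 2
Step 3: Sum = 3 + 2 = 5

5


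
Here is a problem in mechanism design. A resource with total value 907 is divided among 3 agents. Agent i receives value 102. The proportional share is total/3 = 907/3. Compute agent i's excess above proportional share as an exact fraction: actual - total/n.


Step 1: Proportional share = 907/3
Step 2: Agent's actual allocation = 102
Step 3: Excess = 102 - 907/3 = -601/3

-601/3


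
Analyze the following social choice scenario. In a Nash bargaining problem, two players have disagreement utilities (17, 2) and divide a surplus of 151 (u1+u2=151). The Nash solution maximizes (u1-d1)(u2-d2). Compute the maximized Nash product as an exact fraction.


Step 1: The Nash solution splits surplus symmetrically above the disagreement point
Step 2: u1 = (total + d1 - d2)/2 = (151 + 17 - 2)/2 = 83
Step 3: u2 = (total - d1 + d2)/2 = (151 - 17 + 2)/2 = 68
Step 4: Nash product = (83 - 17) * (68 - 2)
Step 5: = 66 * 66 = 4356

4356


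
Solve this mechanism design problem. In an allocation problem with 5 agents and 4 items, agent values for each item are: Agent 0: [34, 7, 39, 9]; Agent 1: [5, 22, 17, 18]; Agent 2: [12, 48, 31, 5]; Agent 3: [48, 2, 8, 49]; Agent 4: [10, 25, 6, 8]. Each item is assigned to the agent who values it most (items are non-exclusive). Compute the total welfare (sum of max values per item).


Step 1: For each item, find the maximum value among all agents.
Step 2: Item 0 -> Agent 3 (value 48)
Step 3: Item 1 -> Agent 2 (value 48)
Step 4: Item 2 -> Agent 0 (value 39)
Step 5: Item 3 -> Agent 3 (value 49)
Step 6: Total welfare = 48 + 48 + 39 + 49 = 184

184


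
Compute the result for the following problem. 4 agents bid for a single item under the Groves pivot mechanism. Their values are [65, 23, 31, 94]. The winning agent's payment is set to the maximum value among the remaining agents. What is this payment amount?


Step 1: The efficient winner is agent 3 with value 94
Step 2: Other agents' values: [65, 23, 31]
Step 3: Pivot payment = max(others) = 65
Step 4: The winner pays 65

65


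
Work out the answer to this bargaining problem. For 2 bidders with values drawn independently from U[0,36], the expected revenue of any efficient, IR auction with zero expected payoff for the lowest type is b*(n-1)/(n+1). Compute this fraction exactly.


Step 1: By Revenue Equivalence, expected revenue = b*(n-1)/(n+1)
Step 2: Substituting n = 2, b = 36
Step 3: Revenue = 36*(2-1)/(2+1) = 36*1/3
Step 4: Revenue = 36/3 = 12

12
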